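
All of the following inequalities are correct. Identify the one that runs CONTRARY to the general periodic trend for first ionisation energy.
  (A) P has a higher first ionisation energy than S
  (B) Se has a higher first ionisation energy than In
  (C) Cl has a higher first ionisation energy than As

The general trend: first ionisation energy increases across a period and decreases down a group.
(A) P (period 3, group 15) vs S (period 3, group 16): the stated order contradicts the simple trend.
(B) Se (period 4, group 16) vs In (period 5, group 13): the stated order agrees with the simple trend.
(C) Cl (period 3, group 17) vs As (period 4, group 15): the stated order agrees with the simple trend.
The exception is (A): S (3p⁴) ionizes more easily than half-filled P (3p³) because the paired 3p electron in S is pushed out by e⁻–e⁻ repulsion.

(A)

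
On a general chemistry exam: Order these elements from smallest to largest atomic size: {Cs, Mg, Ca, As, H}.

H < As < Mg < Ca < Cs

H is in period 1, group 1; Mg is in period 3, group 2; Ca is in period 4, group 2; As is in period 4, group 15; Cs is in period 6, group 1.
Atomic radius shrinks across a period as nuclear charge pulls the same shell inward, and grows down a group as new shells are added.
These span different periods and groups, so the two trends combine.
As > H: the two effects oppose for this pair; the down-group effect wins (121 vs 32 pm).
Mg > As: period and group pull opposite ways; the across-period shift dominates (139 vs 121 pm).
Ca > Mg: they share group 2; the group trend gives Ca the larger value.
Cs > Ca: relative to Ca, both the across-period and down-group shifts push Cs's atomic radius up.
Approximate values (pm): H 32, Mg 139, Ca 171, As 121, Cs 232.
So from smallest to largest: H < As < Mg < Ca < Cs.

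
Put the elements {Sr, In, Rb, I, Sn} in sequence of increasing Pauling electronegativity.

Rb < Sr < In < Sn < I

Rb is in period 5, group 1; Sr is in period 5, group 2; In is in period 5, group 13; Sn is in period 5, group 14; I is in period 5, group 17.
Atoms toward the upper right of the periodic table pull bonding electrons most strongly.
All lie in period 5, so electronegativity increases left to right.
So from lowest to highest: Rb < Sr < In < Sn < I.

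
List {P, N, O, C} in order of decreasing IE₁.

N > O > C > P

Across a period the outer electron is held more tightly (higher IE₁); down a group it sits in a higher shell, more shielded, and comes off more easily.
Neither a single period nor a single group — weigh both effects.
C > P: the two effects oppose for this pair; the down-group effect wins (1086 vs 1012 kJ/mol).
O > C: both are in period 2; the period trend gives O the larger value.
N > O: this pair runs against the simple trend — see the exception note.
Note the exception: N has a higher first ionization energy than O, contrary to the simple trend — pairing an electron in O's 2p⁴ costs repulsion energy, so O ionizes more easily than half-filled N (2p³).
Approximate values (kJ/mol): C 1086, N 1402, O 1314, P 1012.
So from highest to lowest: N > O > C > P.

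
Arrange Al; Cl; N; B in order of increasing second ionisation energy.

The second ionization energy removes an electron from the +1 ion. For each element: Al⁺ still has 2 valence electrons; Cl⁺ still has 6 valence electrons; N⁺ still has 4 valence electrons; B⁺ still has 2 valence electrons.
All are still removing valence electrons, so compare the +1 ions as you would atoms: IE_2 generally rises across a period (higher Z_eff) and falls down a group (larger shell), subject to the usual subshell exceptions.
Valence configurations: Al⁺ [Ne]3s², Cl⁺ [Ne]3s²3p⁴, N⁺ [He]2s²2p², B⁺ [He]2s².
Approximate IE_2 values (kJ/mol): Al 1817, Cl 2298, N 2856, B 2427.
So the second ionization energies run Al < Cl < B < N.

Al < Cl < B < N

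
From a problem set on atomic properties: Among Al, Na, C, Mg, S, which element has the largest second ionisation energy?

Consider each +1 ion: Al⁺ still has 2 valence electrons; Na⁺ is the bare [Ne] core; C⁺ still has 3 valence electrons; Mg⁺ still has 1 valence electron; S⁺ still has 5 valence electrons.
Pulling an electron out of a noble-gas core costs far more than removing a remaining valence electron, so Na sits at the high end of IE_2.
Valence configurations: Al⁺ [Ne]3s², C⁺ [He]2s²2p¹, Mg⁺ [Ne]3s¹, S⁺ [Ne]3s²3p³.
The numbers (kJ/mol): Al 1817, Na 4562, C 2353, Mg 1451, S 2252.
So the second ionization energies run Mg < Al < S < C < Na.

Na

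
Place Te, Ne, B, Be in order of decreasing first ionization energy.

Be is in period 2, group 2; B is in period 2, group 13; Ne is in period 2, group 18; Te is in period 5, group 16.
Removing the outermost electron gets harder across a period and easier down a group.
Here both period and group differ, so the two effects have to be weighed against each other.
Te > B: period and group pull opposite ways; the across-period shift dominates (869 vs 801 kJ/mol).
Be > Te: the two effects oppose for this pair; the down-group effect wins (900 vs 869 kJ/mol).
Ne > Be: Ne lies to the right of Be in period 2, so the across-period effect alone puts Ne higher.
Note the exception: Be has a higher first ionization energy than B, contrary to the simple trend — removing B's lone 2p electron is easier than breaking Be's filled 2s².
Tabulated first ionization energy (kJ/mol): Be 900, B 801, Ne 2081, Te 869.
So from highest to lowest: Ne > Be > Te > B.

Ne > Be > Te > B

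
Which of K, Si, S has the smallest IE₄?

IE_4 is the cost of taking one more electron from the +3 cation: K³⁺ is already 2 electrons into the core; Si³⁺ still has 1 valence electron; S³⁺ still has 3 valence electrons.
Breaking into a closed-shell core is much more expensive than removing a leftover valence electron — K has the largest IE_4 here.
Valence configurations: Si³⁺ [Ne]3s¹, S³⁺ [Ne]3s²3p¹.
Approximate IE_4 values (kJ/mol): K 5877, Si 4356, S 4556.
Putting it together, IE_4: Si < S < K.

Si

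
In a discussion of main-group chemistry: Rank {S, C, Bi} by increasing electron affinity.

C is in period 2, group 14; S is in period 3, group 16; Bi is in period 6, group 15.
EA tends to increase across a period and decrease down a group, though the pattern is less regular than for IE or radius.
These span different periods and groups, so the two trends combine.
C > Bi: period and group pull opposite ways; the down-group shift dominates (122 vs 91 kJ/mol).
S > C: the two effects oppose for this pair; the across-period effect wins (200 vs 122 kJ/mol).
For reference (kJ/mol): C 122, S 200, Bi 91.
So from lowest to highest: Bi < C < S.

Bi, C, S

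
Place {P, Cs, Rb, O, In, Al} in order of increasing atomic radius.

O < P < Al < In < Rb < Cs

O is in period 2, group 16; Al is in period 3, group 13; P is in period 3, group 15; Rb is in period 5, group 1; In is in period 5, group 13; Cs is in period 6, group 1.
Across a period the added protons contract the valence shell; down a group each new principal shell makes the atom larger.
Here both period and group differ, so the two effects have to be weighed against each other.
P > O: relative to O, both the across-period and down-group shifts push P's atomic radius up.
Al > P: both are in period 3; the period trend gives Al the larger value.
In > Al: they share group 13; the group trend gives In the larger value.
Rb > In: Rb lies to the left of In in period 5, so the across-period effect alone puts Rb larger.
Cs > Rb: Cs sits below Rb in group 1, so the down-group effect alone puts Cs larger.
For reference (pm): O 63, Al 126, P 111, Rb 210, In 142, Cs 232.
So from smallest to largest: O < P < Al < In < Rb < Cs.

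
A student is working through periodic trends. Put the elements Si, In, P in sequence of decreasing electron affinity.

Si is in period 3, group 14; P is in period 3, group 15; In is in period 5, group 13.
Adding an electron releases more energy for atoms nearer the top right (short of the noble gases).
Here both period and group differ, so the two effects have to be weighed against each other.
P > In: relative to In, both the across-period and down-group shifts push P's electron affinity up.
Si > P: this pair runs against the simple trend — see the exception note.
Note the exception: Si has a higher electron affinity than P, contrary to the simple trend — adding an electron to P's half-filled 3p³ is unfavourable, so Si (3p²) has the more exothermic EA.
Approximate values (kJ/mol): Si 134, P 72, In 29.
So from highest to lowest: Si > P > In.

Si > P > In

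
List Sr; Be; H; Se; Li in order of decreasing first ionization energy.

IE₁ increases left→right with effective nuclear charge and decreases top→bottom as the valence shell moves farther out.
Neither a single period nor a single group — weigh both effects.
Sr > Li: the two effects oppose for this pair; the across-period effect wins (550 vs 520 kJ/mol).
Be > Sr: they share group 2; the group trend gives Be the larger value.
Se > Be: period and group pull opposite ways; the across-period shift dominates (941 vs 900 kJ/mol).
H > Se: period and group pull opposite ways; the down-group shift dominates (1312 vs 941 kJ/mol).
Approximate values (kJ/mol): H 1312, Li 520, Be 900, Se 941, Sr 550.
So from highest to lowest: H > Se > Be > Sr > Li.

H > Se > Be > Sr > Li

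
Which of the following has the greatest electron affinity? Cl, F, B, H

H is in period 1, group 1; B is in period 2, group 13; F is in period 2, group 17; Cl is in period 3, group 17.
EA tends to increase across a period and decrease down a group, though the pattern is less regular than for IE or radius.
Here both period and group differ, so the two effects have to be weighed against each other.
H > B: period and group pull opposite ways; the down-group shift dominates (73 vs 27 kJ/mol).
F > H: period and group pull opposite ways; the across-period shift dominates (328 vs 73 kJ/mol).
Cl > F: this pair runs against the simple trend — see the exception note.
Note the exception: Cl has a higher electron affinity than F, contrary to the simple trend — F's small 2p subshell makes the incoming electron feel strong e⁻–e⁻ repulsion, so Cl actually releases more energy on gaining an electron.
For reference (kJ/mol): H 73, B 27, F 328, Cl 349.
The greatest electron affinity among these belongs to Cl.

Cl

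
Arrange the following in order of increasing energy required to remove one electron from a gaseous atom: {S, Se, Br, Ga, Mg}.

Mg is in period 3, group 2; S is in period 3, group 16; Ga is in period 4, group 13; Se is in period 4, group 16; Br is in period 4, group 17.
Removing the outermost electron gets harder across a period and easier down a group.
Neither a single period nor a single group — weigh both effects.
Mg > Ga: period and group pull opposite ways; the down-group shift dominates (738 vs 579 kJ/mol).
Se > Mg: period and group pull opposite ways; the across-period shift dominates (941 vs 738 kJ/mol).
S > Se: S sits above Se in group 16, so the down-group effect alone puts S higher.
Br > S: the two effects oppose for this pair; the across-period effect wins (1140 vs 1000 kJ/mol).
Tabulated first ionization energy (kJ/mol): Mg 738, S 1000, Ga 579, Se 941, Br 1140.
So from lowest to highest: Ga < Mg < Se < S < Br.

Ga < Mg < Se < S < Br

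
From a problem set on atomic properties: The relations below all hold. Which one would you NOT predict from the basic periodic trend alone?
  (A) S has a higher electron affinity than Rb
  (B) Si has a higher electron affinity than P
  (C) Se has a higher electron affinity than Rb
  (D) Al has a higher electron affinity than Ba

The general trend: electron affinity increases across a period and decreases down a group.
(A) S (period 3, group 16) vs Rb (period 5, group 1): the stated order agrees with the simple trend.
(B) Si (period 3, group 14) vs P (period 3, group 15): the stated order contradicts the simple trend.
(C) Se (period 4, group 16) vs Rb (period 5, group 1): the stated order agrees with the simple trend.
(D) Al (period 3, group 13) vs Ba (period 6, group 2): the stated order agrees with the simple trend.
The exception is (B): adding an electron to P's half-filled 3p³ is unfavourable, so Si (3p²) has the more exothermic EA.

(B)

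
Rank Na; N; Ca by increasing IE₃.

The third ionization energy removes an electron from the +2 ion. For each element: Na²⁺ is already 1 electron into the core; N²⁺ still has 3 valence electrons; Ca²⁺ is the bare [Ar] core.
Core electrons are held far more tightly than valence electrons, so Ca and Na top the IE_3 order.
Approximate IE_3 values (kJ/mol): Na 6910, N 4578, Ca 4912.
Hence IE_3: N < Ca < Na.

N, Ca, Na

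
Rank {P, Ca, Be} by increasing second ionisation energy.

After 1 electron has been removed, what remains? P⁺ still has 4 valence electrons; Ca⁺ still has 1 valence electron; Be⁺ still has 1 valence electron.
All are still removing valence electrons, so compare the +1 ions as you would atoms: IE_2 generally rises across a period (higher Z_eff) and falls down a group (larger shell), subject to the usual subshell exceptions.
Valence configurations: P⁺ [Ne]3s²3p², Ca⁺ [Ar]4s¹, Be⁺ [He]2s¹.
Approximate IE_2 values (kJ/mol): P 1907, Ca 1145, Be 1757.
Hence IE_2: Ca < Be < P.

Ca < Be < P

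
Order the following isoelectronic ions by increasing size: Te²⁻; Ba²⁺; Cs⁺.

All of these have 54 electrons, so size is governed by nuclear charge alone: the more protons, the stronger the pull on the same electron cloud, and the smaller the ion.
Nuclear charges: Ba²⁺ (Z=56), Cs⁺ (Z=55), Te²⁻ (Z=52).
Smallest to largest: Ba²⁺ < Cs⁺ < Te²⁻.

Ba²⁺ < Cs⁺ < Te²⁻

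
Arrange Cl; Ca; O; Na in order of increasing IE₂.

Ca < Cl < O < Na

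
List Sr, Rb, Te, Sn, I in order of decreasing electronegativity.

Atoms toward the upper right of the periodic table pull bonding electrons most strongly.
All lie in period 5, so electronegativity increases left to right.
So from highest to lowest: I > Te > Sn > Sr > Rb.

I, Te, Sn, Sr, Rb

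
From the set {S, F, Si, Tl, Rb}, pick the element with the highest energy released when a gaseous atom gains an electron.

F

EA tends to increase across a period and decrease down a group, though the pattern is less regular than for IE or radius.
Here both period and group differ, so the two effects have to be weighed against each other.
Rb > Tl: period and group pull opposite ways; the down-group shift dominates (47 vs 19 kJ/mol).
Si > Rb: relative to Rb, both the across-period and down-group shifts push Si's electron affinity up.
S > Si: S lies to the right of Si in period 3, so the across-period effect alone puts S higher.
F > S: relative to S, both the across-period and down-group shifts push F's electron affinity up.
For reference (kJ/mol): F 328, Si 134, S 200, Rb 47, Tl 19.
The highest energy released when a gaseous atom gains an electron among these belongs to F.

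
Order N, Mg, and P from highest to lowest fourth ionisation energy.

Mg, N, P

IE_4 is the cost of taking one more electron from the +3 cation: N³⁺ still has 2 valence electrons; Mg³⁺ is already 1 electron into the core; P³⁺ still has 2 valence electrons.
Pulling an electron out of a noble-gas core costs far more than removing a remaining valence electron, so Mg sits at the high end of IE_4.
Valence configurations: N³⁺ [He]2s², P³⁺ [Ne]3s².
Tabulated IE_4 (kJ/mol): N 7475, Mg 10543, P 4964.
Hence IE_4: P < N < Mg.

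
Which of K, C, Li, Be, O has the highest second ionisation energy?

The second ionization energy removes an electron from the +1 ion. For each element: K⁺ is the bare [Ar] core; C⁺ still has 3 valence electrons; Li⁺ is the bare [He] core; Be⁺ still has 1 valence electron; O⁺ still has 5 valence electrons.
Usually core removal costs more than valence removal, but here the competition is close: a tightly held n=2 valence electron can cost more to remove than an n=3 core electron, so the actual values have to decide it.
Valence configurations: C⁺ [He]2s²2p¹, Be⁺ [He]2s¹, O⁺ [He]2s²2p³.
Tabulated IE_2 (kJ/mol): K 3052, C 2353, Li 7298, Be 1757, O 3388.
So the second ionization energies run Be < C < K < O < Li.

Li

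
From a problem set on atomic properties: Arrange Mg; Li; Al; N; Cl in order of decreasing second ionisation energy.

Li, N, Cl, Al, Mg

IE_2 is the cost of taking one more electron from the +1 cation: Mg⁺ still has 1 valence electron; Li⁺ is the bare [He] core; Al⁺ still has 2 valence electrons; N⁺ still has 4 valence electrons; Cl⁺ still has 6 valence electrons.
Pulling an electron out of a noble-gas core costs far more than removing a remaining valence electron, so Li sits at the high end of IE_2.
Valence configurations: Mg⁺ [Ne]3s¹, Al⁺ [Ne]3s², N⁺ [He]2s²2p², Cl⁺ [Ne]3s²3p⁴.
The numbers (kJ/mol): Mg 1451, Li 7298, Al 1817, N 2856, Cl 2298.
Overall IE_2 order: Mg < Al < Cl < N < Li.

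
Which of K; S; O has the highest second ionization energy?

After 1 electron has been removed, what remains? K⁺ is the bare [Ar] core; S⁺ still has 5 valence electrons; O⁺ still has 5 valence electrons.
Usually core removal costs more than valence removal, but here the competition is close: a tightly held n=2 valence electron can cost more to remove than an n=3 core electron, so the actual values have to decide it.
Valence configurations: S⁺ [Ne]3s²3p³, O⁺ [He]2s²2p³.
Approximate IE_2 values (kJ/mol): K 3052, S 2252, O 3388.
So the second ionization energies run S < K < O.

O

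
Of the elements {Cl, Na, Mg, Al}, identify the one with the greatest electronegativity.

Smaller atoms with higher effective nuclear charge are more electronegative.
All lie in period 3, so electronegativity increases left to right.
The greatest electronegativity among these belongs to Cl.

Cl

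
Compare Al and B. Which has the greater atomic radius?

Al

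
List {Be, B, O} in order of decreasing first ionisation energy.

O > Be > B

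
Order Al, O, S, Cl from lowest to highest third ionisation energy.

The third ionization energy removes an electron from the +2 ion. For each element: Al²⁺ still has 1 valence electron; O²⁺ still has 4 valence electrons; S²⁺ still has 4 valence electrons; Cl²⁺ still has 5 valence electrons.
All are still removing valence electrons, so compare the +2 ions as you would atoms: IE_3 generally rises across a period (higher Z_eff) and falls down a group (larger shell), subject to the usual subshell exceptions.
Valence configurations: Al²⁺ [Ne]3s¹, O²⁺ [He]2s²2p², S²⁺ [Ne]3s²3p², Cl²⁺ [Ne]3s²3p³.
Approximate IE_3 values (kJ/mol): Al 2745, O 5300, S 3357, Cl 3822.
Putting it together, IE_3: Al < S < Cl < O.

Al, S, Cl, O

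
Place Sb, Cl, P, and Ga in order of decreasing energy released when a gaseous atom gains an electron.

Cl, Sb, P, Ga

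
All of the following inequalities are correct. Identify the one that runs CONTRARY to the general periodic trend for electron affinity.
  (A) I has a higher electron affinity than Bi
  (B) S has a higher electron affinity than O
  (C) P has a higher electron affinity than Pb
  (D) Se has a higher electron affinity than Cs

(B)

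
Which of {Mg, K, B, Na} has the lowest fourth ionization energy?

K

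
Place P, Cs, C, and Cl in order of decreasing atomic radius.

Cs > P > Cl > C

C is in period 2, group 14; P is in period 3, group 15; Cl is in period 3, group 17; Cs is in period 6, group 1.
Across a period the added protons contract the valence shell; down a group each new principal shell makes the atom larger.
Neither a single period nor a single group — weigh both effects.
Cl > C: period and group pull opposite ways; the down-group shift dominates (99 vs 75 pm).
P > Cl: P lies to the left of Cl in period 3, so the across-period effect alone puts P larger.
Cs > P: relative to P, both the across-period and down-group shifts push Cs's atomic radius up.
Tabulated atomic radius (pm): C 75, P 111, Cl 99, Cs 232.
So from largest to smallest: Cs > P > Cl > C.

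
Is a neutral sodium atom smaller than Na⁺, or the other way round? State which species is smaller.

Na⁺

Forming Na⁺ removes 1 electron from Na. Fewer electrons for the same nuclear charge means less shielding and a higher Z_eff on the remaining electrons, and for main-group metals the entire outer shell is lost.
A cation is smaller than its parent atom: Na⁺ < Na.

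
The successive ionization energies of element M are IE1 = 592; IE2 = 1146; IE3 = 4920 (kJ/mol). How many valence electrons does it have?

Look for the largest jump between consecutive ionization energies: IE3/IE2 ≈ 4.3, far larger than any earlier ratio.
That jump marks the point where a core electron is being removed. So the atom has 2 valence electrons.

2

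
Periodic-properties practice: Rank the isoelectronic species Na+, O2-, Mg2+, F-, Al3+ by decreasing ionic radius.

All of these have 10 electrons, so size is governed by nuclear charge alone: the more protons, the stronger the pull on the same electron cloud, and the smaller the ion.
Nuclear charges: Al3+ (Z=13), Mg2+ (Z=12), Na+ (Z=11), F- (Z=9), O2- (Z=8).
Largest to smallest: O2- > F- > Na+ > Mg2+ > Al3+.

O2-, F-, Na+, Mg2+, Al3+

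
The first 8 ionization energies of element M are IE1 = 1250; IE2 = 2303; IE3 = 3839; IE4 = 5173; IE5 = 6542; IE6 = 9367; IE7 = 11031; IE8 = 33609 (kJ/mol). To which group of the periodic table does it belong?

Look for the largest jump between consecutive ionization energies: IE8/IE7 ≈ 3.0, far larger than any earlier ratio.
That jump marks the point where a core electron is being removed. So the atom has 7 valence electrons.
A main-group element with 7 valence electrons is in group 17.

Group 17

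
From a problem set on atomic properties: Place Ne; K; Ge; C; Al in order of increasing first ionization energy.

K < Al < Ge < C < Ne

C is in period 2, group 14; Ne is in period 2, group 18; Al is in period 3, group 13; K is in period 4, group 1; Ge is in period 4, group 14.
Across a period the outer electron is held more tightly (higher IE₁); down a group it sits in a higher shell, more shielded, and comes off more easily.
Neither a single period nor a single group — weigh both effects.
Al > K: relative to K, both the across-period and down-group shifts push Al's first ionization energy up.
Ge > Al: the two effects oppose for this pair; the across-period effect wins (762 vs 578 kJ/mol).
C > Ge: they share group 14; the group trend gives C the larger value.
Ne > C: both are in period 2; the period trend gives Ne the larger value.
Tabulated first ionization energy (kJ/mol): C 1086, Ne 2081, Al 578, K 419, Ge 762.
So from lowest to highest: K < Al < Ge < C < Ne.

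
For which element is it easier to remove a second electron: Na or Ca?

Consider each +1 ion: Na⁺ is the bare [Ne] core; Ca⁺ still has 1 valence electron.
Core electrons are held far more tightly than valence electrons, so Na tops the IE_2 order.
The numbers (kJ/mol): Na 4562, Ca 1145.
Overall IE_2 order: Ca < Na.

Ca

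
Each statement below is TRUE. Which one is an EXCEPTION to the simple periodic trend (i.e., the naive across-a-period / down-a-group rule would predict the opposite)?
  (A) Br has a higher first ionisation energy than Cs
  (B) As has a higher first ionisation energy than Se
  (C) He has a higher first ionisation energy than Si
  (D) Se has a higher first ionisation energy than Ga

(B)

The general trend: first ionisation energy increases across a period and decreases down a group.
(A) Br (period 4, group 17) vs Cs (period 6, group 1): the stated order agrees with the simple trend.
(B) As (period 4, group 15) vs Se (period 4, group 16): the stated order contradicts the simple trend.
(C) He (period 1, group 18) vs Si (period 3, group 14): the stated order agrees with the simple trend.
(D) Se (period 4, group 16) vs Ga (period 4, group 13): the stated order agrees with the simple trend.
The exception is (B): Se (4p⁴) ionizes more easily than half-filled As (4p³).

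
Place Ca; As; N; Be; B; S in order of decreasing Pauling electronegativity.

EN rises left→right (higher Z_eff, smaller atoms) and falls top→bottom (larger, more shielded atoms).
Here both period and group differ, so the two effects have to be weighed against each other.
Be > Ca: Be sits above Ca in group 2, so the down-group effect alone puts Be higher.
B > Be: B lies to the right of Be in period 2, so the across-period effect alone puts B higher.
As > B: the two effects oppose for this pair; the across-period effect wins (2.18 vs 2.04).
S > As: relative to As, both the across-period and down-group shifts push S's electronegativity up.
N > S: the two effects oppose for this pair; the down-group effect wins (3.04 vs 2.58).
Tabulated electronegativity (Pauling): Be 1.57, B 2.04, N 3.04, S 2.58, Ca 1.00, As 2.18.
So from highest to lowest: N > S > As > B > Be > Ca.

N > S > As > B > Be > Ca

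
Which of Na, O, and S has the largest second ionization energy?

Na

The second ionization energy removes an electron from the +1 ion. For each element: Na⁺ is the bare [Ne] core; O⁺ still has 5 valence electrons; S⁺ still has 5 valence electrons.
Breaking into a closed-shell core is much more expensive than removing a leftover valence electron — Na has the largest IE_2 here.
Valence configurations: O⁺ [He]2s²2p³, S⁺ [Ne]3s²3p³.
Tabulated IE_2 (kJ/mol): Na 4562, O 3388, S 2252.
So the second ionization energies run S < O < Na.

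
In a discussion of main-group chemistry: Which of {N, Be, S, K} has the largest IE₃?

The third ionization energy removes an electron from the +2 ion. For each element: N²⁺ still has 3 valence electrons; Be²⁺ is the bare [He] core; S²⁺ still has 4 valence electrons; K²⁺ is already 1 electron into the core.
Usually core removal costs more than valence removal, but here the competition is close: a tightly held n=2 valence electron can cost more to remove than an n=3 core electron, so the actual values have to decide it.
Valence configurations: N²⁺ [He]2s²2p¹, S²⁺ [Ne]3s²3p².
The numbers (kJ/mol): N 4578, Be 14849, S 3357, K 4420.
So the third ionization energies run S < K < N < Be.

Be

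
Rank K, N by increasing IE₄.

The fourth ionization energy removes an electron from the +3 ion. For each element: K³⁺ is already 2 electrons into the core; N³⁺ still has 2 valence electrons.
Usually core removal costs more than valence removal, but here the competition is close: a tightly held n=2 valence electron can cost more to remove than an n=3 core electron, so the actual values have to decide it.
Tabulated IE_4 (kJ/mol): K 5877, N 7475.
Overall IE_4 order: K < N.

K < N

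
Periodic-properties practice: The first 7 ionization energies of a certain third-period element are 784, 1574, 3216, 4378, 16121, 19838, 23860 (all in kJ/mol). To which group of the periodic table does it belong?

Group 14

Look for the largest jump between consecutive ionization energies: IE5/IE4 ≈ 3.7, far larger than any earlier ratio.
That jump marks the point where a core electron is being removed. So the atom has 4 valence electrons.
A main-group element with 4 valence electrons is in group 14.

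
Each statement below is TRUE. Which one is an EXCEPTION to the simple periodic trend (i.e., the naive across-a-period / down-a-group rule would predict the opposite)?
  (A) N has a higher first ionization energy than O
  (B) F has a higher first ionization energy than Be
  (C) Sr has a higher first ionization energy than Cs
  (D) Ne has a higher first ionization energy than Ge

(A)

The general trend: first ionization energy increases across a period and decreases down a group.
(A) N (period 2, group 15) vs O (period 2, group 16): the stated order contradicts the simple trend.
(B) F (period 2, group 17) vs Be (period 2, group 2): the stated order agrees with the simple trend.
(C) Sr (period 5, group 2) vs Cs (period 6, group 1): the stated order agrees with the simple trend.
(D) Ne (period 2, group 18) vs Ge (period 4, group 14): the stated order agrees with the simple trend.
The exception is (A): pairing an electron in O's 2p⁴ costs repulsion energy, so O ionizes more easily than half-filled N (2p³).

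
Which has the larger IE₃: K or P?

K

IE_3 is the cost of taking one more electron from the +2 cation: K²⁺ is already 1 electron into the core; P²⁺ still has 3 valence electrons.
Breaking into a closed-shell core is much more expensive than removing a leftover valence electron — K has the largest IE_3 here.
Tabulated IE_3 (kJ/mol): K 4420, P 2914.
Hence IE_3: P < K.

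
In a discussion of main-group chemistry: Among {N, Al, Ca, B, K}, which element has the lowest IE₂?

Ca

IE_2 is the cost of taking one more electron from the +1 cation: N⁺ still has 4 valence electrons; Al⁺ still has 2 valence electrons; Ca⁺ still has 1 valence electron; B⁺ still has 2 valence electrons; K⁺ is the bare [Ar] core.
Core electrons are held far more tightly than valence electrons, so K tops the IE_2 order.
Valence configurations: N⁺ [He]2s²2p², Al⁺ [Ne]3s², Ca⁺ [Ar]4s¹, B⁺ [He]2s².
Tabulated IE_2 (kJ/mol): N 2856, Al 1817, Ca 1145, B 2427, K 3052.
Hence IE_2: Ca < Al < B < N < K.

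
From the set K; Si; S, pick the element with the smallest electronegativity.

Si is in period 3, group 14; S is in period 3, group 16; K is in period 4, group 1.
Atoms toward the upper right of the periodic table pull bonding electrons most strongly.
Neither a single period nor a single group — weigh both effects.
Si > K: relative to K, both the across-period and down-group shifts push Si's electronegativity up.
S > Si: S lies to the right of Si in period 3, so the across-period effect alone puts S higher.
For reference (Pauling): Si 1.90, S 2.58, K 0.82.
The smallest electronegativity among these belongs to K.

K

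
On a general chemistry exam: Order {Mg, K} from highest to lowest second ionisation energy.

IE_2 is the cost of taking one more electron from the +1 cation: Mg⁺ still has 1 valence electron; K⁺ is the bare [Ar] core.
Breaking into a closed-shell core is much more expensive than removing a leftover valence electron — K has the largest IE_2 here.
Approximate IE_2 values (kJ/mol): Mg 1451, K 3052.
So the second ionization energies run Mg < K.

K, Mg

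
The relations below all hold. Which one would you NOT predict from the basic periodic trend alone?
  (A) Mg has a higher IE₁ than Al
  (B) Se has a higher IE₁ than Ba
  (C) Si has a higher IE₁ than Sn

The general trend: IE₁ increases across a period and decreases down a group.
(A) Mg (period 3, group 2) vs Al (period 3, group 13): the stated order contradicts the simple trend.
(B) Se (period 4, group 16) vs Ba (period 6, group 2): the stated order agrees with the simple trend.
(C) Si (period 3, group 14) vs Sn (period 5, group 14): the stated order agrees with the simple trend.
The exception is (A): Al's single 3p electron is easier to remove than one from Mg's filled 3s².

(A)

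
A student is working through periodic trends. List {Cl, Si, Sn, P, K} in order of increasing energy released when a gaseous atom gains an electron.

K < P < Sn < Si < Cl

Adding an electron releases more energy for atoms nearer the top right (short of the noble gases).
Neither a single period nor a single group — weigh both effects.
P > K: both effects reinforce here, so P is clearly the higher of the two.
Sn > P: this pair runs against the simple trend — see the exception note.
Si > Sn: they share group 14; the group trend gives Si the larger value.
Cl > Si: both are in period 3; the period trend gives Cl the larger value.
Note the exception: Sn has a higher electron affinity than P, contrary to the simple trend — adding an electron to P's half-filled np³ subshell costs electron-pairing energy.
Note the exception: Si has a higher electron affinity than P, contrary to the simple trend — adding an electron to P's half-filled 3p³ is unfavourable, so Si (3p²) has the more exothermic EA.
For reference (kJ/mol): Si 134, P 72, Cl 349, K 48, Sn 107.
So from lowest to highest: K < P < Sn < Si < Cl.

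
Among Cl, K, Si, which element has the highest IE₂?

K

IE_2 is the cost of taking one more electron from the +1 cation: Cl⁺ still has 6 valence electrons; K⁺ is the bare [Ar] core; Si⁺ still has 3 valence electrons.
Core electrons are held far more tightly than valence electrons, so K tops the IE_2 order.
Valence configurations: Cl⁺ [Ne]3s²3p⁴, Si⁺ [Ne]3s²3p¹.
Approximate IE_2 values (kJ/mol): Cl 2298, K 3052, Si 1577.
Putting it together, IE_2: Si < Cl < K.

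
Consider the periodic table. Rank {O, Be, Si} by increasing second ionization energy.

IE_2 is the cost of taking one more electron from the +1 cation: O⁺ still has 5 valence electrons; Be⁺ still has 1 valence electron; Si⁺ still has 3 valence electrons.
All are still removing valence electrons, so compare the +1 ions as you would atoms: IE_2 generally rises across a period (higher Z_eff) and falls down a group (larger shell), subject to the usual subshell exceptions.
Valence configurations: O⁺ [He]2s²2p³, Be⁺ [He]2s¹, Si⁺ [Ne]3s²3p¹.
The numbers (kJ/mol): O 3388, Be 1757, Si 1577.
Hence IE_2: Si < Be < O.

Si < Be < O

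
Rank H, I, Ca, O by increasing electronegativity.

Ca < H < I < O

H is in period 1, group 1; O is in period 2, group 16; Ca is in period 4, group 2; I is in period 5, group 17.
EN rises left→right (higher Z_eff, smaller atoms) and falls top→bottom (larger, more shielded atoms).
These span different periods and groups, so the two trends combine.
H > Ca: the two effects oppose for this pair; the down-group effect wins (2.20 vs 1.00).
I > H: period and group pull opposite ways; the across-period shift dominates (2.66 vs 2.20).
O > I: period and group pull opposite ways; the down-group shift dominates (3.44 vs 2.66).
Tabulated electronegativity (Pauling): H 2.20, O 3.44, Ca 1.00, I 2.66.
So from lowest to highest: Ca < H < I < O.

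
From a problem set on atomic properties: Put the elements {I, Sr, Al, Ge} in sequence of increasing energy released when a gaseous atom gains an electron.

Al is in period 3, group 13; Ge is in period 4, group 14; Sr is in period 5, group 2; I is in period 5, group 17.
Atoms with high Z_eff and room in the valence shell (especially the halogens) have the most exothermic electron affinities.
Neither a single period nor a single group — weigh both effects.
Al > Sr: relative to Sr, both the across-period and down-group shifts push Al's electron affinity up.
Ge > Al: the two effects oppose for this pair; the across-period effect wins (119 vs 42 kJ/mol).
I > Ge: the two effects oppose for this pair; the across-period effect wins (295 vs 119 kJ/mol).
Tabulated electron affinity (kJ/mol): Al 42, Ge 119, Sr 5, I 295.
So from lowest to highest: Sr < Al < Ge < I.

Sr < Al < Ge < I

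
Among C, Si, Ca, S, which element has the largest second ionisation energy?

The second ionization energy removes an electron from the +1 ion. For each element: C⁺ still has 3 valence electrons; Si⁺ still has 3 valence electrons; Ca⁺ still has 1 valence electron; S⁺ still has 5 valence electrons.
All are still removing valence electrons, so compare the +1 ions as you would atoms: IE_2 generally rises across a period (higher Z_eff) and falls down a group (larger shell), subject to the usual subshell exceptions.
Valence configurations: C⁺ [He]2s²2p¹, Si⁺ [Ne]3s²3p¹, Ca⁺ [Ar]4s¹, S⁺ [Ne]3s²3p³.
Approximate IE_2 values (kJ/mol): C 2353, Si 1577, Ca 1145, S 2252.
Putting it together, IE_2: Ca < Si < S < C.

C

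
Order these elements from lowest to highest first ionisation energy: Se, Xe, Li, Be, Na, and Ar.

Li is in period 2, group 1; Be is in period 2, group 2; Na is in period 3, group 1; Ar is in period 3, group 18; Se is in period 4, group 16; Xe is in period 5, group 18.
Across a period the outer electron is held more tightly (higher IE₁); down a group it sits in a higher shell, more shielded, and comes off more easily.
Neither a single period nor a single group — weigh both effects.
Li > Na: Li sits above Na in group 1, so the down-group effect alone puts Li higher.
Be > Li: both are in period 2; the period trend gives Be the larger value.
Se > Be: the two effects oppose for this pair; the across-period effect wins (941 vs 900 kJ/mol).
Xe > Se: period and group pull opposite ways; the across-period shift dominates (1170 vs 941 kJ/mol).
Ar > Xe: they share group 18; the group trend gives Ar the larger value.
Approximate values (kJ/mol): Li 520, Be 900, Na 496, Ar 1521, Se 941, Xe 1170.
So from lowest to highest: Na < Li < Be < Se < Xe < Ar.

Na, Li, Be, Se, Xe, Ar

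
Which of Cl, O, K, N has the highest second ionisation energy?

O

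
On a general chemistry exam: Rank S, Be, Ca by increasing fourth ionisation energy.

S < Ca < Be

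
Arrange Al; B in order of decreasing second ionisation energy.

After 1 electron has been removed, what remains? Al⁺ still has 2 valence electrons; B⁺ still has 2 valence electrons.
All are still removing valence electrons, so compare the +1 ions as you would atoms: IE_2 generally rises across a period (higher Z_eff) and falls down a group (larger shell), subject to the usual subshell exceptions.
Valence configurations: Al⁺ [Ne]3s², B⁺ [He]2s².
Tabulated IE_2 (kJ/mol): Al 1817, B 2427.
Overall IE_2 order: Al < B.

B, Al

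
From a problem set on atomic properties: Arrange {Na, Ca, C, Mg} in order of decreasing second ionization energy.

Na > C > Mg > Ca

The second ionization energy removes an electron from the +1 ion. For each element: Na⁺ is the bare [Ne] core; Ca⁺ still has 1 valence electron; C⁺ still has 3 valence electrons; Mg⁺ still has 1 valence electron.
Core electrons are held far more tightly than valence electrons, so Na tops the IE_2 order.
Valence configurations: Ca⁺ [Ar]4s¹, C⁺ [He]2s²2p¹, Mg⁺ [Ne]3s¹.
Tabulated IE_2 (kJ/mol): Na 4562, Ca 1145, C 2353, Mg 1451.
Hence IE_2: Ca < Mg < C < Na.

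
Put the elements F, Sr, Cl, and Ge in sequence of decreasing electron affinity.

F is in period 2, group 17; Cl is in period 3, group 17; Ge is in period 4, group 14; Sr is in period 5, group 2.
Adding an electron releases more energy for atoms nearer the top right (short of the noble gases).
Here both period and group differ, so the two effects have to be weighed against each other.
Ge > Sr: relative to Sr, both the across-period and down-group shifts push Ge's electron affinity up.
F > Ge: relative to Ge, both the across-period and down-group shifts push F's electron affinity up.
Cl > F: this pair runs against the simple trend — see the exception note.
Note the exception: Cl has a higher electron affinity than F, contrary to the simple trend — F's small 2p subshell makes the incoming electron feel strong e⁻–e⁻ repulsion, so Cl actually releases more energy on gaining an electron.
Approximate values (kJ/mol): F 328, Cl 349, Ge 119, Sr 5.
So from highest to lowest: Cl > F > Ge > Sr.

Cl > F > Ge > Sr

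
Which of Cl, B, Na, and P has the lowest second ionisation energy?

The second ionization energy removes an electron from the +1 ion. For each element: Cl⁺ still has 6 valence electrons; B⁺ still has 2 valence electrons; Na⁺ is the bare [Ne] core; P⁺ still has 4 valence electrons.
Breaking into a closed-shell core is much more expensive than removing a leftover valence electron — Na has the largest IE_2 here.
Valence configurations: Cl⁺ [Ne]3s²3p⁴, B⁺ [He]2s², P⁺ [Ne]3s²3p².
The numbers (kJ/mol): Cl 2298, B 2427, Na 4562, P 1907.
So the second ionization energies run P < Cl < B < Na.

P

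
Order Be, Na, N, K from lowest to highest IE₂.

Consider each +1 ion: Be⁺ still has 1 valence electron; Na⁺ is the bare [Ne] core; N⁺ still has 4 valence electrons; K⁺ is the bare [Ar] core.
Breaking into a closed-shell core is much more expensive than removing a leftover valence electron — K and Na have the largest IE_2 here.
Valence configurations: Be⁺ [He]2s¹, N⁺ [He]2s²2p².
The numbers (kJ/mol): Be 1757, Na 4562, N 2856, K 3052.
Overall IE_2 order: Be < N < K < Na.

Be, N, K, Na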